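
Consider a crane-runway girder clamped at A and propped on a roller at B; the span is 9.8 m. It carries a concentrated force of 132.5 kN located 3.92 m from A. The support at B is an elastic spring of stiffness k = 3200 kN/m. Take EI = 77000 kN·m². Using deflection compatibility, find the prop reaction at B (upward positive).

R_B = 25.6 kN

Remove the prop at B; the released (primary) structure is a cantilever built in at A.
Free-end deflection of the primary structure under the applied loading (downward +):
  point load 132.5 at a = 3.92: Pa²(3L − a)/(6EI) = 8646/EI
Flexibility coefficient — unit upward force at B: δ_{BB} = L³/(3EI) = 313.7/EI.
With EI = 77000 kN·m²: δ_0 = 0.11229 m and δ_{BB} = 0.004074 m/kN.
Compatibility — the spring shortens by R_B/k under the reaction it provides: δ_0 − R_B·δ_{BB} = R_B/k. With 1/k = 0.000313 m/kN, R_B = δ_0 / (δ_{BB} + 1/k) = 0.11229 / (0.004074 + 0.000313) = 25.6 kN.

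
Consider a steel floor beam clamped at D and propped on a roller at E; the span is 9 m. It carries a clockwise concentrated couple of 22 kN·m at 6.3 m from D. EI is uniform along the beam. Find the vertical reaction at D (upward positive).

R_D = -3.337 kN

Take the reaction at E as the redundant and release it; the primary structure is a cantilever fixed at D.
Deflection at E on the released cantilever, summing each load's contribution:
  clockwise couple 22 at a = 6.3: M₀a(2L − a)/(2EI) = 810.8/EI
Flexibility coefficient — unit upward force at E: δ_{EE} = L³/(3EI) = 243/EI.
Compatibility at E: δ_0 − R_E·δ_{EE} = 0, so R_E = 810.8/243 = 3.337 kN.
Vertical equilibrium: R_D = ΣP − R_E = 0 − 3.337 = -3.337 kN.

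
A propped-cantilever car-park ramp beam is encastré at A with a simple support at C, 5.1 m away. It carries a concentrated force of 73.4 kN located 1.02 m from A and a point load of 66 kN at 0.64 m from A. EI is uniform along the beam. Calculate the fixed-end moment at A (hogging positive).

M_A = 88.53 kN·m

Choose R_C as the redundant. The primary structure is the cantilever fixed at A.
Downward deflection at the released point C due to the loads:
  point load 73.4 at a = 1.02: Pa²(3L − a)/(6EI) = 181.7/EI
  point load 66 at a = 0.64: Pa²(3L − a)/(6EI) = 66.05/EI
  δ_0 = 247.8/EI
Tip deflection under a unit load at C: L³/(3EI) = 44.22/EI.
The prop prevents deflection at C: R_C = δ_0/δ_{CC} = 247.8/44.22 = 5.604 kN.
Moment equilibrium about A: M_A = Σ(load moments about A) − R_C·L = 117.1 − 5.604×5.1 = 88.53 kN·m.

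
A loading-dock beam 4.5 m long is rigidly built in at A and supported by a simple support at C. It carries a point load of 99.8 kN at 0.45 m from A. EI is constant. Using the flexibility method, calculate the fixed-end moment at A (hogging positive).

M_A = 38.4 kN·m

Choose R_C as the redundant. The primary structure is the cantilever fixed at A.
Downward deflection at the released point C due to the loads:
  point load 99.8 at a = 0.45: Pa²(3L − a)/(6EI) = 43.96/EI
Tip deflection under a unit load at C: L³/(3EI) = 30.38/EI.
Compatibility at C: δ_0 − R_C·δ_{CC} = 0, so R_C = 43.96/30.38 = 1.447 kN.
Moment equilibrium about A: M_A = Σ(load moments about A) − R_C·L = 44.91 − 1.447×4.5 = 38.4 kN·m.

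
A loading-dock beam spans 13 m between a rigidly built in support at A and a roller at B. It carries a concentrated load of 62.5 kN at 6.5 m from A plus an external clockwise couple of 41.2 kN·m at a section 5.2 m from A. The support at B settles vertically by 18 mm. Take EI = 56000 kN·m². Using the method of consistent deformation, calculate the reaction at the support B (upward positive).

R_B = 21.2 kN

Release the roller at B. Primary structure: cantilever fixed at A.
Free-end deflection of the primary structure under the applied loading (downward +):
  point load 62.5 at a = 6.5: Pa²(3L − a)/(6EI) = 14303/EI
  clockwise couple 41.2 at a = 5.2: M₀a(2L − a)/(2EI) = 2228/EI
  δ_0 = 16531/EI
Flexibility coefficient — unit upward force at B: δ_{BB} = L³/(3EI) = 732.3/EI.
With EI = 56000 kN·m²: δ_0 = 0.29521 m and δ_{BB} = 0.013077 m/kN.
Compatibility — the beam at B must follow the support down by 0.018 m: δ_0 − R_B·δ_{BB} = 0.018, so R_B = (0.29521 − 0.018)/0.013077 = 21.2 kN.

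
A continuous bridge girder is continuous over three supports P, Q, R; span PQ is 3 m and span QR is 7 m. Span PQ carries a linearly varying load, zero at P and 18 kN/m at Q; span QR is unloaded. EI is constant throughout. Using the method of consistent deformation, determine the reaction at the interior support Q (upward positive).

Take M_Q as the redundant. Released structure: two simple spans PQ and QR with a hinge at Q.
Discontinuity in slope at Q on the released structure — sum the simple-span end rotations:
  span PQ: triangular load, peak 18: w₀L³/(45EI) = 10.8/EI
  relative rotation θ_0 = (10.8 + 0)/EI = 10.8/EI
A unit hogging moment at Q produces rotation L₁/(3EI) + L₂/(3EI) = 3.333/EI.
Slope continuity at Q: θ_0 = M_Q·3.333/EI, so M_Q = 10.8/3.333 = 3.24 kN·m (hogging).
Span PQ, ΣM about P with M_Q applied at Q: R_Q^{PQ}·3 = 54 + 3.24, so R_Q^{PQ} = 19.08 kN and R_P = 27 − 19.08 = 7.92 kN.
Span QR, ΣM about R: R_Q^{QR}·7 = 0 + 3.24, so R_Q^{QR} = 0.4629 kN and R_R = 0 − 0.4629 = -0.4629 kN.
R_Q = 19.08 + 0.4629 = 19.54 kN.

R_Q = 19.54 kN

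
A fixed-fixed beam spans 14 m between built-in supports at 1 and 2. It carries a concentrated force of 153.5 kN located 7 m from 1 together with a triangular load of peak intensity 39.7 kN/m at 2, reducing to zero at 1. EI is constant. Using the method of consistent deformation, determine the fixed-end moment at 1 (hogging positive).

M_1 = 528 kN·m

Release both end moments; the primary structure is a simply-supported span 12 with redundants M_1 and M_2.
Simple-span end rotations at 1 and 2 under the given loads:
  at 1: point load 153.5 at a = 7: Pab(L + b)/(6LEI) = 1880/EI
  at 2: point load 153.5 at a = 7: Pab(L + a)/(6LEI) = 1880/EI
  at 1: triangular load, peak 39.7: 7w₀L³/(360EI) = 2118/EI
  at 2: triangular load, peak 39.7: w₀L³/(45EI) = 2421/EI
  θ_10 = 3999/EI,  θ_20 = 4301/EI
Flexibility coefficients: a unit moment at one end gives L/(3EI) there and L/(6EI) at the far end, so f₁₁ = f₂₂ = 4.667/EI and f₁₂ = f₂₁ = 2.333/EI.
Compatibility — zero rotation at each built-in end:
  4.667 M_1 + 2.333 M_2 = 3999
  2.333 M_1 + 4.667 M_2 = 4301
Solving the pair gives M_1 = 528 kN·m and M_2 = 657.7 kN·m (hogging).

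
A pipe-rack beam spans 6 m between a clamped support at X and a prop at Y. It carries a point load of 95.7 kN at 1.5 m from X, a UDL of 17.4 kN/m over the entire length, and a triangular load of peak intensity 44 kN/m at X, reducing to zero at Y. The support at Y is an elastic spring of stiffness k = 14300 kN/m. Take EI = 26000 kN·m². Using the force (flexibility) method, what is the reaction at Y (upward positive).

R_Y = 71.96 kN

Take the reaction at Y as the redundant and release it; the primary structure is a cantilever fixed at X.
Primary-structure tip deflection at Y by superposition:
  point load 95.7 at a = 1.5: Pa²(3L − a)/(6EI) = 592.1/EI
  UDL 17.4: wL⁴/(8EI) = 2819/EI
  triangular load, peak 44 at the fixed end: w₀L⁴/(30EI) = 1901/EI
  δ_0 = 5312/EI
Flexibility coefficient — unit upward force at Y: δ_{YY} = L³/(3EI) = 72/EI.
With EI = 26000 kN·m²: δ_0 = 0.2043 m and δ_{YY} = 0.002769 m/kN.
Compatibility — the spring shortens by R_Y/k under the reaction it provides: δ_0 − R_Y·δ_{YY} = R_Y/k. With 1/k = 0.00007 m/kN, R_Y = δ_0 / (δ_{YY} + 1/k) = 0.2043 / (0.002769 + 0.00007) = 71.96 kN.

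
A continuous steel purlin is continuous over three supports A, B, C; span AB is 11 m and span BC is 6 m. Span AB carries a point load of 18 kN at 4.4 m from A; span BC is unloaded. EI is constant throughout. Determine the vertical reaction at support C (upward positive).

R_C = -3.587 kN

Insert a hinge at B; M_B is the redundant, and each span becomes simply supported.
Discontinuity in slope at B on the released structure — sum the simple-span end rotations:
  span AB: point load 18 at a = 4.4: Pab(L + a)/(6LEI) = 122/EI
  relative rotation θ_0 = (122 + 0)/EI = 122/EI
A unit hogging moment at B produces rotation L₁/(3EI) + L₂/(3EI) = 5.667/EI.
Compatibility: M_B·(L₁+L₂)/(3EI) = θ_0, giving M_B = 21.52 kN·m (hogging).
Span BC, ΣM about C: R_B^{BC}·6 = 0 + 21.52, so R_B^{BC} = 3.587 kN and R_C = 0 − 3.587 = -3.587 kN.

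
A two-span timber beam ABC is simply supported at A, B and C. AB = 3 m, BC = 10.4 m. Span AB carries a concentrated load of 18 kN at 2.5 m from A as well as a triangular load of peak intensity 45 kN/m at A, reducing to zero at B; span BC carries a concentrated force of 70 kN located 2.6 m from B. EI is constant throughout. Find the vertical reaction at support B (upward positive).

R_B = 132.7 kN

Take M_B as the redundant. Released structure: two simple spans AB and BC with a hinge at B.
Rotations at B on the released spans (each span's end-slope, ×1/EI):
  span AB: point load 18 at a = 2.5: Pab(L + a)/(6LEI) = 6.875/EI
  span AB: triangular load, peak 45: 7w₀L³/(360EI) = 23.62/EI
  span BC: point load 70 at a = 2.6: Pab(L + b)/(6LEI) = 414.1/EI
  relative rotation θ_0 = (30.5 + 414.1)/EI = 444.6/EI
A unit hogging moment at B produces rotation L₁/(3EI) + L₂/(3EI) = 4.467/EI.
Slope continuity at B: θ_0 = M_B·4.467/EI, so M_B = 444.6/4.467 = 99.53 kN·m (hogging).
Span AB, ΣM about A with M_B applied at B: R_B^{AB}·3 = 112.5 + 99.53, so R_B^{AB} = 70.68 kN and R_A = 85.5 − 70.68 = 14.82 kN.
Span BC, ΣM about C: R_B^{BC}·10.4 = 546 + 99.53, so R_B^{BC} = 62.07 kN and R_C = 70 − 62.07 = 7.93 kN.
R_B = 70.68 + 62.07 = 132.7 kN.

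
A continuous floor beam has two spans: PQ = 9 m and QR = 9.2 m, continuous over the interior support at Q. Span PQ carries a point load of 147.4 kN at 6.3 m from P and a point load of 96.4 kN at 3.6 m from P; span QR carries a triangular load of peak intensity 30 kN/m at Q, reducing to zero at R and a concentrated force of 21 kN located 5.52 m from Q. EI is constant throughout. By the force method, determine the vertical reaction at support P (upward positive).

Release continuity at Q by inserting a hinge; the redundant is the internal moment M_Q. The primary structure is two simply-supported spans PQ and QR.
End slopes at the hinge Q, treating each span as simply supported:
  span PQ: point load 147.4 at a = 6.3: Pab(L + a)/(6LEI) = 710.4/EI
  span PQ: point load 96.4 at a = 3.6: Pab(L + a)/(6LEI) = 437.3/EI
  span QR: triangular load, peak 30: w₀L³/(45EI) = 519.1/EI
  span QR: point load 21 at a = 5.52: Pab(L + b)/(6LEI) = 99.54/EI
  relative rotation θ_0 = (1148 + 618.7)/EI = 1766/EI
A unit hogging moment at Q produces rotation L₁/(3EI) + L₂/(3EI) = 6.067/EI.
Compatibility: M_Q·(L₁+L₂)/(3EI) = θ_0, giving M_Q = 291.2 kN·m (hogging).
Span PQ, ΣM about P with M_Q applied at Q: R_Q^{PQ}·9 = 1276 + 291.2, so R_Q^{PQ} = 174.1 kN and R_P = 243.8 − 174.1 = 69.71 kN.

R_P = 69.71 kN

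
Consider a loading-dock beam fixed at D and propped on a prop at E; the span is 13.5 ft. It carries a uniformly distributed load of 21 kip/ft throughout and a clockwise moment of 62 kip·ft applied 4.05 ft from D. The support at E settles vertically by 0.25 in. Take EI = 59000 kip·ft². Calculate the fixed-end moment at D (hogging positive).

Choose R_E as the redundant. The primary structure is the cantilever fixed at D.
Downward deflection at the released point E due to the loads:
  UDL 21: wL⁴/(8EI) = 87190/EI
  clockwise couple 62 at a = 4.05: M₀a(2L − a)/(2EI) = 2881/EI
  δ_0 = 90071/EI
Tip deflection under a unit load at E: L³/(3EI) = 820.1/EI.
With EI = 59000 kip·ft²: δ_0 = 1.5266 ft and δ_{EE} = 0.0139 ft/kip.
Compatibility — the beam at E must follow the support down by 0.02083 ft: δ_0 − R_E·δ_{EE} = 0.02083, so R_E = (1.5266 − 0.02083)/0.0139 = 108.3 kip.
Moment equilibrium about D: M_D = Σ(load moments about D) − R_E·L = 1976 − 108.3×13.5 = 513.2 kip·ft.

M_D = 513.2 kip·ft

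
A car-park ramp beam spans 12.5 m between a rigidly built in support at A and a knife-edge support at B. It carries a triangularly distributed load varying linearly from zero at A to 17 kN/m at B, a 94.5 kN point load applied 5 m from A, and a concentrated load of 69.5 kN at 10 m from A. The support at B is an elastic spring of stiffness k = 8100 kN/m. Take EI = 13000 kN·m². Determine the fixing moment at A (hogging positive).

M_A = 469.1 kN·m

Take the reaction at B as the redundant and release it; the primary structure is a cantilever fixed at A.
Free-end deflection of the primary structure under the applied loading (downward +):
  triangular load, peak 17 at the free end: 11w₀L⁴/(120EI) = 38045/EI
  point load 94.5 at a = 5: Pa²(3L − a)/(6EI) = 12797/EI
  point load 69.5 at a = 10: Pa²(3L − a)/(6EI) = 31854/EI
  δ_0 = 82696/EI
Tip deflection under a unit load at B: L³/(3EI) = 651/EI.
With EI = 13000 kN·m²: δ_0 = 6.3613 m and δ_{BB} = 0.05008 m/kN.
Compatibility — the spring shortens by R_B/k under the reaction it provides: δ_0 − R_B·δ_{BB} = R_B/k. With 1/k = 0.000123 m/kN, R_B = δ_0 / (δ_{BB} + 1/k) = 6.3613 / (0.05008 + 0.000123) = 126.7 kN.
Moment equilibrium about A: M_A = Σ(load moments about A) − R_B·L = 2053 − 126.7×12.5 = 469.1 kN·m.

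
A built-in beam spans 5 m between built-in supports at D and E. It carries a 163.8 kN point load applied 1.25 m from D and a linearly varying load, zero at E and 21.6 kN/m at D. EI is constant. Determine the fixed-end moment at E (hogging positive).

Take the two fixed-end moments M_D, M_E as redundants; the released structure is the simple span DE.
End rotations of the released simple span under the applied load (×1/EI):
  at D: point load 163.8 at a = 1.25: Pab(L + b)/(6LEI) = 223.9/EI
  at E: point load 163.8 at a = 1.25: Pab(L + a)/(6LEI) = 160/EI
  at D: triangular load, peak 21.6: w₀L³/(45EI) = 60/EI
  at E: triangular load, peak 21.6: 7w₀L³/(360EI) = 52.5/EI
  θ_D0 = 283.9/EI,  θ_E0 = 212.5/EI
Flexibility coefficients: a unit moment at one end gives L/(3EI) there and L/(6EI) at the far end, so f₁₁ = f₂₂ = 1.667/EI and f₁₂ = f₂₁ = 0.8333/EI.
Compatibility — zero rotation at each built-in end:
  1.667 M_D + 0.8333 M_E = 283.9
  0.8333 M_D + 1.667 M_E = 212.5
Solving the pair gives M_D = 142.2 kN·m and M_E = 56.39 kN·m (hogging).

M_E = 56.39 kN·m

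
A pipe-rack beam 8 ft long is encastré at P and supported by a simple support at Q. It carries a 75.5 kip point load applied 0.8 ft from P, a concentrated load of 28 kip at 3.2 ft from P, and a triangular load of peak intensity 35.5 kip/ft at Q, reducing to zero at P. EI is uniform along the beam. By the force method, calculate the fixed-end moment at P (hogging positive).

M_P = 227.2 kip·ft

Choose R_Q as the redundant. The primary structure is the cantilever fixed at P.
Deflection at Q on the released cantilever, summing each load's contribution:
  point load 75.5 at a = 0.8: Pa²(3L − a)/(6EI) = 186.8/EI
  point load 28 at a = 3.2: Pa²(3L − a)/(6EI) = 994/EI
  triangular load, peak 35.5 at the free end: 11w₀L⁴/(120EI) = 13329/EI
  δ_0 = 14510/EI
Tip deflection under a unit load at Q: L³/(3EI) = 170.7/EI.
Compatibility at Q: δ_0 − R_Q·δ_{QQ} = 0, so R_Q = 14510/170.7 = 85.02 kip.
Moment equilibrium about P: M_P = Σ(load moments about P) − R_Q·L = 907.3 − 85.02×8 = 227.2 kip·ft.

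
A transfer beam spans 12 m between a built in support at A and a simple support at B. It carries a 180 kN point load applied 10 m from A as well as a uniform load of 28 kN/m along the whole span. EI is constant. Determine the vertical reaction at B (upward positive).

R_B = 261.4 kN

Choose R_B as the redundant. The primary structure is the cantilever fixed at A.
Deflection at B on the released cantilever, summing each load's contribution:
  point load 180 at a = 10: Pa²(3L − a)/(6EI) = 78000/EI
  UDL 28: wL⁴/(8EI) = 72576/EI
  δ_0 = 150576/EI
Flexibility coefficient — unit upward force at B: δ_{BB} = L³/(3EI) = 576/EI.
The prop prevents deflection at B: R_B = δ_0/δ_{BB} = 150576/576 = 261.4 kN.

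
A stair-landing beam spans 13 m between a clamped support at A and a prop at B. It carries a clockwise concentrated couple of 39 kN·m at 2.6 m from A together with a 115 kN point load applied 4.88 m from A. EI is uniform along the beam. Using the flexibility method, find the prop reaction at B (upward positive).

R_B = 22.89 kN

Remove the prop at B; the released (primary) structure is a cantilever built in at A.
Free-end deflection of the primary structure under the applied loading (downward +):
  clockwise couple 39 at a = 2.6: M₀a(2L − a)/(2EI) = 1186/EI
  point load 115 at a = 4.88: Pa²(3L − a)/(6EI) = 15574/EI
  δ_0 = 16760/EI
Flexibility coefficient — unit upward force at B: δ_{BB} = L³/(3EI) = 732.3/EI.
The prop prevents deflection at B: R_B = δ_0/δ_{BB} = 16760/732.3 = 22.89 kN.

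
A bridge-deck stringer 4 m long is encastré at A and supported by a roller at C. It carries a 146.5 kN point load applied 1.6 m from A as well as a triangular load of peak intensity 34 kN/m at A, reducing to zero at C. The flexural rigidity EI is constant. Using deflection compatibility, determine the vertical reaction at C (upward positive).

Release the roller at C. Primary structure: cantilever fixed at A.
Downward deflection at the released point C due to the loads:
  point load 146.5 at a = 1.6: Pa²(3L − a)/(6EI) = 650.1/EI
  triangular load, peak 34 at the fixed end: w₀L⁴/(30EI) = 290.1/EI
  δ_0 = 940.2/EI
Flexibility coefficient — unit upward force at C: δ_{CC} = L³/(3EI) = 21.33/EI.
The prop prevents deflection at C: R_C = δ_0/δ_{CC} = 940.2/21.33 = 44.07 kN.

R_C = 44.07 kN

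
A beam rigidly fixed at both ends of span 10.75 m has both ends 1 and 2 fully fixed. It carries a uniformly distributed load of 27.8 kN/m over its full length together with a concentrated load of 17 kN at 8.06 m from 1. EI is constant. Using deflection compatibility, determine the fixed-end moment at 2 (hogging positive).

Release both end moments; the primary structure is a simply-supported span 12 with redundants M_1 and M_2.
Simple-span end rotations at 1 and 2 under the given loads:
  at 1: UDL 27.8: wL³/(24EI) = 1439/EI
  at 2: UDL 27.8: wL³/(24EI) = 1439/EI
  at 1: point load 17 at a = 8.06: Pab(L + b)/(6LEI) = 76.8/EI
  at 2: point load 17 at a = 8.06: Pab(L + a)/(6LEI) = 107.5/EI
  θ_10 = 1516/EI,  θ_20 = 1546/EI
Flexibility coefficients: a unit moment at one end gives L/(3EI) there and L/(6EI) at the far end, so f₁₁ = f₂₂ = 3.583/EI and f₁₂ = f₂₁ = 1.792/EI.
Compatibility — zero rotation at each built-in end:
  3.583 M_1 + 1.792 M_2 = 1516
  1.792 M_1 + 3.583 M_2 = 1546
Solving the pair gives M_1 = 276.3 kN·m and M_2 = 293.4 kN·m (hogging).

M_2 = 293.4 kN·m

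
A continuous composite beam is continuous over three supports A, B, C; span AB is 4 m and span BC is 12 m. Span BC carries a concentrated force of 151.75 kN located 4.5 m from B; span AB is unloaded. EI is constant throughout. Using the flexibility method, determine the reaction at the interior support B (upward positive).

R_B = 181.5 kN

Release continuity at B by inserting a hinge; the redundant is the internal moment M_B. The primary structure is two simply-supported spans AB and BC.
Discontinuity in slope at B on the released structure — sum the simple-span end rotations:
  span BC: point load 151.75 at a = 4.5: Pab(L + b)/(6LEI) = 1387/EI
  relative rotation θ_0 = (0 + 1387)/EI = 1387/EI
A unit hogging moment at B produces rotation L₁/(3EI) + L₂/(3EI) = 5.333/EI.
Slope continuity at B: θ_0 = M_B·5.333/EI, so M_B = 1387/5.333 = 260.1 kN·m (hogging).
Span AB, ΣM about A with M_B applied at B: R_B^{AB}·4 = 0 + 260.1, so R_B^{AB} = 65.02 kN and R_A = 0 − 65.02 = -65.02 kN.
Span BC, ΣM about C: R_B^{BC}·12 = 1138 + 260.1, so R_B^{BC} = 116.5 kN and R_C = 151.8 − 116.5 = 35.23 kN.
R_B = 65.02 + 116.5 = 181.5 kN.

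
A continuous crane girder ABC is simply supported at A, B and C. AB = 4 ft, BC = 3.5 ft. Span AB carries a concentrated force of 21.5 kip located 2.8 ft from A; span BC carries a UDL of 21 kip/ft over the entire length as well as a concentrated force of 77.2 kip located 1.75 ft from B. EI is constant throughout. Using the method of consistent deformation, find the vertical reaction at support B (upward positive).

Insert a hinge at B; M_B is the redundant, and each span becomes simply supported.
End slopes at the hinge B, treating each span as simply supported:
  span AB: point load 21.5 at a = 2.8: Pab(L + a)/(6LEI) = 20.47/EI
  span BC: UDL 21: wL³/(24EI) = 37.52/EI
  span BC: point load 77.2 at a = 1.75: Pab(L + b)/(6LEI) = 59.11/EI
  relative rotation θ_0 = (20.47 + 96.62)/EI = 117.1/EI
A unit hogging moment at B produces rotation L₁/(3EI) + L₂/(3EI) = 2.5/EI.
Compatibility: M_B·(L₁+L₂)/(3EI) = θ_0, giving M_B = 46.84 kip·ft (hogging).
Span AB, ΣM about A with M_B applied at B: R_B^{AB}·4 = 60.2 + 46.84, so R_B^{AB} = 26.76 kip and R_A = 21.5 − 26.76 = -5.259 kip.
Span BC, ΣM about C: R_B^{BC}·3.5 = 263.7 + 46.84, so R_B^{BC} = 88.73 kip and R_C = 150.7 − 88.73 = 61.97 kip.
R_B = 26.76 + 88.73 = 115.5 kip.

R_B = 115.5 kip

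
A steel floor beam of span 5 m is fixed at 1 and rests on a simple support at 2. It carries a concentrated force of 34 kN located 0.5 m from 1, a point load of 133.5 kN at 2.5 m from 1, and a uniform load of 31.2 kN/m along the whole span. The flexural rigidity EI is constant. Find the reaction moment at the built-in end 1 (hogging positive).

M_1 = 237.2 kN·m

Choose R_2 as the redundant. The primary structure is the cantilever fixed at 1.
Deflection at 2 on the released cantilever, summing each load's contribution:
  point load 34 at a = 0.5: Pa²(3L − a)/(6EI) = 20.54/EI
  point load 133.5 at a = 2.5: Pa²(3L − a)/(6EI) = 1738/EI
  UDL 31.2: wL⁴/(8EI) = 2438/EI
  δ_0 = 4196/EI
Flexibility coefficient — unit upward force at 2: δ_{22} = L³/(3EI) = 41.67/EI.
The prop prevents deflection at 2: R_2 = δ_0/δ_{22} = 4196/41.67 = 100.7 kN.
Moment equilibrium about 1: M_1 = Σ(load moments about 1) − R_2·L = 740.8 − 100.7×5 = 237.2 kN·m.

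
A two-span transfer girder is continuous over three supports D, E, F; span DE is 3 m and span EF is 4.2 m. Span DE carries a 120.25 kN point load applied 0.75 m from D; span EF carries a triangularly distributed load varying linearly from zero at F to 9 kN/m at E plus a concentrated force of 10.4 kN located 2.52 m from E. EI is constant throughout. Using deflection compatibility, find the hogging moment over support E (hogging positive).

Release continuity at E by inserting a hinge; the redundant is the internal moment M_E. The primary structure is two simply-supported spans DE and EF.
End slopes at the hinge E, treating each span as simply supported:
  span DE: point load 120.25 at a = 0.75: Pab(L + a)/(6LEI) = 42.28/EI
  span EF: triangular load, peak 9: w₀L³/(45EI) = 14.82/EI
  span EF: point load 10.4 at a = 2.52: Pab(L + b)/(6LEI) = 10.27/EI
  relative rotation θ_0 = (42.28 + 25.09)/EI = 67.37/EI
A unit hogging moment at E produces rotation L₁/(3EI) + L₂/(3EI) = 2.4/EI.
Slope continuity at E: θ_0 = M_E·2.4/EI, so M_E = 67.37/2.4 = 28.07 kN·m (hogging).

M_E = 28.07 kN·m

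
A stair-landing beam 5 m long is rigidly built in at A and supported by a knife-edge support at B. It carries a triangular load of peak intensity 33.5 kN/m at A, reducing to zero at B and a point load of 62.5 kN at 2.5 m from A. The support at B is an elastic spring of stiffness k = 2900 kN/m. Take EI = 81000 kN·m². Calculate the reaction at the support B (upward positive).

Release the roller at B. Primary structure: cantilever fixed at A.
Free-end deflection of the primary structure under the applied loading (downward +):
  triangular load, peak 33.5 at the fixed end: w₀L⁴/(30EI) = 697.9/EI
  point load 62.5 at a = 2.5: Pa²(3L − a)/(6EI) = 813.8/EI
  δ_0 = 1512/EI
Tip deflection under a unit load at B: L³/(3EI) = 41.67/EI.
With EI = 81000 kN·m²: δ_0 = 0.018663 m and δ_{BB} = 0.000514 m/kN.
Compatibility — the spring shortens by R_B/k under the reaction it provides: δ_0 − R_B·δ_{BB} = R_B/k. With 1/k = 0.000345 m/kN, R_B = δ_0 / (δ_{BB} + 1/k) = 0.018663 / (0.000514 + 0.000345) = 21.72 kN.

R_B = 21.72 kN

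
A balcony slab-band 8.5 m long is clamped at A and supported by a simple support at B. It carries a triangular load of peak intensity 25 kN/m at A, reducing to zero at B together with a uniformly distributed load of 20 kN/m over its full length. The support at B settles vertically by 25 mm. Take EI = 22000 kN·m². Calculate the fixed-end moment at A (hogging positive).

Remove the prop at B; the released (primary) structure is a cantilever built in at A.
Downward deflection at the released point B due to the loads:
  triangular load, peak 25 at the fixed end: w₀L⁴/(30EI) = 4350/EI
  UDL 20: wL⁴/(8EI) = 13050/EI
  δ_0 = 17400/EI
Flexibility coefficient — unit upward force at B: δ_{BB} = L³/(3EI) = 204.7/EI.
With EI = 22000 kN·m²: δ_0 = 0.79092 m and δ_{BB} = 0.009305 m/kN.
Compatibility — the beam at B must follow the support down by 0.025 m: δ_0 − R_B·δ_{BB} = 0.025, so R_B = (0.79092 − 0.025)/0.009305 = 82.31 kN.
Moment equilibrium about A: M_A = Σ(load moments about A) − R_B·L = 1024 − 82.31×8.5 = 323.9 kN·m.

M_A = 323.9 kN·m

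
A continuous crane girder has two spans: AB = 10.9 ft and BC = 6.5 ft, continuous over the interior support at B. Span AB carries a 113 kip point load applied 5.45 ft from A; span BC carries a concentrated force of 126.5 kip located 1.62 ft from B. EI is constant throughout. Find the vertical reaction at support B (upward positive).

Take M_B as the redundant. Released structure: two simple spans AB and BC with a hinge at B.
Rotations at B on the released spans (each span's end-slope, ×1/EI):
  span AB: point load 113 at a = 5.45: Pab(L + a)/(6LEI) = 839.1/EI
  span BC: point load 126.5 at a = 1.62: Pab(L + b)/(6LEI) = 291.8/EI
  relative rotation θ_0 = (839.1 + 291.8)/EI = 1131/EI
A unit hogging moment at B produces rotation L₁/(3EI) + L₂/(3EI) = 5.8/EI.
Slope continuity at B: θ_0 = M_B·5.8/EI, so M_B = 1131/5.8 = 195 kip·ft (hogging).
Span AB, ΣM about A with M_B applied at B: R_B^{AB}·10.9 = 615.9 + 195, so R_B^{AB} = 74.39 kip and R_A = 113 − 74.39 = 38.61 kip.
Span BC, ΣM about C: R_B^{BC}·6.5 = 617.3 + 195, so R_B^{BC} = 125 kip and R_C = 126.5 − 125 = 1.53 kip.
R_B = 74.39 + 125 = 199.4 kip.

R_B = 199.4 kip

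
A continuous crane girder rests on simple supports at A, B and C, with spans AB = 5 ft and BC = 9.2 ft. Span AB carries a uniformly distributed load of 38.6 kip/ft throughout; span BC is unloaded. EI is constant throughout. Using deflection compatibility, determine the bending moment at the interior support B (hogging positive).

Take M_B as the redundant. Released structure: two simple spans AB and BC with a hinge at B.
Discontinuity in slope at B on the released structure — sum the simple-span end rotations:
  span AB: UDL 38.6: wL³/(24EI) = 201/EI
  relative rotation θ_0 = (201 + 0)/EI = 201/EI
A unit hogging moment at B produces rotation L₁/(3EI) + L₂/(3EI) = 4.733/EI.
Slope continuity at B: θ_0 = M_B·4.733/EI, so M_B = 201/4.733 = 42.47 kip·ft (hogging).

M_B = 42.47 kip·ft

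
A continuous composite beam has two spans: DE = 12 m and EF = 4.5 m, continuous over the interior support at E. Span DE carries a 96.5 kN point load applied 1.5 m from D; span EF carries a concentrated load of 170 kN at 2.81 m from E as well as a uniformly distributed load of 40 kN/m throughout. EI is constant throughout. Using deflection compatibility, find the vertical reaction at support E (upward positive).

R_E = 200.5 kN

Insert a hinge at E; M_E is the redundant, and each span becomes simply supported.
End slopes at the hinge E, treating each span as simply supported:
  span DE: point load 96.5 at a = 1.5: Pab(L + a)/(6LEI) = 285/EI
  span EF: point load 170 at a = 2.81: Pab(L + b)/(6LEI) = 185.1/EI
  span EF: UDL 40: wL³/(24EI) = 151.9/EI
  relative rotation θ_0 = (285 + 337)/EI = 621.9/EI
A unit hogging moment at E produces rotation L₁/(3EI) + L₂/(3EI) = 5.5/EI.
Slope continuity at E: θ_0 = M_E·5.5/EI, so M_E = 621.9/5.5 = 113.1 kN·m (hogging).
Span DE, ΣM about D with M_E applied at E: R_E^{DE}·12 = 144.8 + 113.1, so R_E^{DE} = 21.49 kN and R_D = 96.5 − 21.49 = 75.01 kN.
Span EF, ΣM about F: R_E^{EF}·4.5 = 692.3 + 113.1, so R_E^{EF} = 179 kN and R_F = 350 − 179 = 171 kN.
R_E = 21.49 + 179 = 200.5 kN.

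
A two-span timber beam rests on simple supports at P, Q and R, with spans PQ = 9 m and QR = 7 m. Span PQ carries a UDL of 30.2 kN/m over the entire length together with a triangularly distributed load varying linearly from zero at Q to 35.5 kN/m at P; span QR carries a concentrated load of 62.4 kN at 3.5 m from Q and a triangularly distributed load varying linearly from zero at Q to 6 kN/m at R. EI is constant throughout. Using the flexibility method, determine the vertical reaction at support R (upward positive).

R_R = 0.9593 kN

Take M_Q as the redundant. Released structure: two simple spans PQ and QR with a hinge at Q.
Rotations at Q on the released spans (each span's end-slope, ×1/EI):
  span PQ: UDL 30.2: wL³/(24EI) = 917.3/EI
  span PQ: triangular load, peak 35.5: 7w₀L³/(360EI) = 503.2/EI
  span QR: point load 62.4 at a = 3.5: Pab(L + b)/(6LEI) = 191.1/EI
  span QR: triangular load, peak 6: 7w₀L³/(360EI) = 40.02/EI
  relative rotation θ_0 = (1421 + 231.1)/EI = 1652/EI
A unit hogging moment at Q produces rotation L₁/(3EI) + L₂/(3EI) = 5.333/EI.
Compatibility: M_Q·(L₁+L₂)/(3EI) = θ_0, giving M_Q = 309.7 kN·m (hogging).
Span QR, ΣM about R: R_Q^{QR}·7 = 267.4 + 309.7, so R_Q^{QR} = 82.44 kN and R_R = 83.4 − 82.44 = 0.9593 kN.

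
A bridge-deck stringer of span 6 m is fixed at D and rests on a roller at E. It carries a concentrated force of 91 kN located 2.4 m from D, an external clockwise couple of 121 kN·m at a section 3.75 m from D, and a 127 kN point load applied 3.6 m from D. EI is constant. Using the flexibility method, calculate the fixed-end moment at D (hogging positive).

Take the reaction at E as the redundant and release it; the primary structure is a cantilever fixed at D.
Downward deflection at the released point E due to the loads:
  point load 91 at a = 2.4: Pa²(3L − a)/(6EI) = 1363/EI
  clockwise couple 121 at a = 3.75: M₀a(2L − a)/(2EI) = 1872/EI
  point load 127 at a = 3.6: Pa²(3L − a)/(6EI) = 3950/EI
  δ_0 = 7185/EI
Tip deflection under a unit load at E: L³/(3EI) = 72/EI.
Compatibility at E: δ_0 − R_E·δ_{EE} = 0, so R_E = 7185/72 = 99.79 kN.
Moment equilibrium about D: M_D = Σ(load moments about D) − R_E·L = 796.6 − 99.79×6 = 197.9 kN·m.

M_D = 197.9 kN·m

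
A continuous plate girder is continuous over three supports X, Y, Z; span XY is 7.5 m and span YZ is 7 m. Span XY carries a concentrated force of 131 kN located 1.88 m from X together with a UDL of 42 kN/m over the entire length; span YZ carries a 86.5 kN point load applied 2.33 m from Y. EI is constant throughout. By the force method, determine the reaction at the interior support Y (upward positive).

R_Y = 321.7 kN

Release continuity at Y by inserting a hinge; the redundant is the internal moment M_Y. The primary structure is two simply-supported spans XY and YZ.
End slopes at the hinge Y, treating each span as simply supported:
  span XY: point load 131 at a = 1.88: Pab(L + a)/(6LEI) = 288.5/EI
  span XY: UDL 42: wL³/(24EI) = 738.3/EI
  span YZ: point load 86.5 at a = 2.33: Pab(L + b)/(6LEI) = 261.5/EI
  relative rotation θ_0 = (1027 + 261.5)/EI = 1288/EI
A unit hogging moment at Y produces rotation L₁/(3EI) + L₂/(3EI) = 4.833/EI.
Slope continuity at Y: θ_0 = M_Y·4.833/EI, so M_Y = 1288/4.833 = 266.5 kN·m (hogging).
Span XY, ΣM about X with M_Y applied at Y: R_Y^{XY}·7.5 = 1428 + 266.5, so R_Y^{XY} = 225.9 kN and R_X = 446 − 225.9 = 220.1 kN.
Span YZ, ΣM about Z: R_Y^{YZ}·7 = 404 + 266.5, so R_Y^{YZ} = 95.79 kN and R_Z = 86.5 − 95.79 = -9.286 kN.
R_Y = 225.9 + 95.79 = 321.7 kN.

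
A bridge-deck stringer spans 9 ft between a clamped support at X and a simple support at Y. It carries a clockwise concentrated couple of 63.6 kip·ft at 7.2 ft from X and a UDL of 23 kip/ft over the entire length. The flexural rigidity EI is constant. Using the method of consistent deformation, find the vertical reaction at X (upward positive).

Take the reaction at Y as the redundant and release it; the primary structure is a cantilever fixed at X.
Primary-structure tip deflection at Y by superposition:
  clockwise couple 63.6 at a = 7.2: M₀a(2L − a)/(2EI) = 2473/EI
  UDL 23: wL⁴/(8EI) = 18863/EI
  δ_0 = 21336/EI
Tip deflection under a unit load at Y: L³/(3EI) = 243/EI.
The prop prevents deflection at Y: R_Y = δ_0/δ_{YY} = 21336/243 = 87.8 kip.
Vertical equilibrium: R_X = ΣP − R_Y = 207 − 87.8 = 119.2 kip.

R_X = 119.2 kip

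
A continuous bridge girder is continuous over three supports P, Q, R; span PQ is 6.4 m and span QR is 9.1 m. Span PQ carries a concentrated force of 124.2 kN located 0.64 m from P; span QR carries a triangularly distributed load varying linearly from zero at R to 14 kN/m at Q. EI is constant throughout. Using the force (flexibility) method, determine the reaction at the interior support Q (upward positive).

Take M_Q as the redundant. Released structure: two simple spans PQ and QR with a hinge at Q.
Discontinuity in slope at Q on the released structure — sum the simple-span end rotations:
  span PQ: point load 124.2 at a = 0.64: Pab(L + a)/(6LEI) = 83.94/EI
  span QR: triangular load, peak 14: w₀L³/(45EI) = 234.4/EI
  relative rotation θ_0 = (83.94 + 234.4)/EI = 318.4/EI
A unit hogging moment at Q produces rotation L₁/(3EI) + L₂/(3EI) = 5.167/EI.
Compatibility: M_Q·(L₁+L₂)/(3EI) = θ_0, giving M_Q = 61.62 kN·m (hogging).
Span PQ, ΣM about P with M_Q applied at Q: R_Q^{PQ}·6.4 = 79.49 + 61.62, so R_Q^{PQ} = 22.05 kN and R_P = 124.2 − 22.05 = 102.2 kN.
Span QR, ΣM about R: R_Q^{QR}·9.1 = 386.4 + 61.62, so R_Q^{QR} = 49.24 kN and R_R = 63.7 − 49.24 = 14.46 kN.
R_Q = 22.05 + 49.24 = 71.29 kN.

R_Q = 71.29 kN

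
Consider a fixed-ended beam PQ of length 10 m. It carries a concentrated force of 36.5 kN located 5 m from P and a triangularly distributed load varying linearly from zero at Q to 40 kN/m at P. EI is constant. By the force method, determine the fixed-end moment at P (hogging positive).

M_P = 245.6 kN·m

Release both end moments; the primary structure is a simply-supported span PQ with redundants M_P and M_Q.
Simple-span end rotations at P and Q under the given loads:
  at P: point load 36.5 at a = 5: Pab(L + b)/(6LEI) = 228.1/EI
  at Q: point load 36.5 at a = 5: Pab(L + a)/(6LEI) = 228.1/EI
  at P: triangular load, peak 40: w₀L³/(45EI) = 888.9/EI
  at Q: triangular load, peak 40: 7w₀L³/(360EI) = 777.8/EI
  θ_P0 = 1117/EI,  θ_Q0 = 1006/EI
Flexibility coefficients: a unit moment at one end gives L/(3EI) there and L/(6EI) at the far end, so f₁₁ = f₂₂ = 3.333/EI and f₁₂ = f₂₁ = 1.667/EI.
Compatibility — zero rotation at each built-in end:
  3.333 M_P + 1.667 M_Q = 1117
  1.667 M_P + 3.333 M_Q = 1006
Solving the pair gives M_P = 245.6 kN·m and M_Q = 179 kN·m (hogging).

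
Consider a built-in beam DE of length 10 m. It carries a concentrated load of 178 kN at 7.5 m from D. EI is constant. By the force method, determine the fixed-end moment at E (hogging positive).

Release both end moments; the primary structure is a simply-supported span DE with redundants M_D and M_E.
End rotations of the released simple span under the applied load (×1/EI):
  at D: point load 178 at a = 7.5: Pab(L + b)/(6LEI) = 695.3/EI
  at E: point load 178 at a = 7.5: Pab(L + a)/(6LEI) = 973.4/EI
  θ_D0 = 695.3/EI,  θ_E0 = 973.4/EI
Flexibility coefficients: a unit moment at one end gives L/(3EI) there and L/(6EI) at the far end, so f₁₁ = f₂₂ = 3.333/EI and f₁₂ = f₂₁ = 1.667/EI.
Compatibility — zero rotation at each built-in end:
  3.333 M_D + 1.667 M_E = 695.3
  1.667 M_D + 3.333 M_E = 973.4
Solving the pair gives M_D = 83.44 kN·m and M_E = 250.3 kN·m (hogging).

M_E = 250.3 kN·m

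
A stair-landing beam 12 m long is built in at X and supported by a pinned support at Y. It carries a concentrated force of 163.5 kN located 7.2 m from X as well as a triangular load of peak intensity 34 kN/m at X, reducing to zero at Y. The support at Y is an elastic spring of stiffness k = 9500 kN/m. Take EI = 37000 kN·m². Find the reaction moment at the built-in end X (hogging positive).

M_X = 665 kN·m

Remove the prop at Y; the released (primary) structure is a cantilever built in at X.
Primary-structure tip deflection at Y by superposition:
  point load 163.5 at a = 7.2: Pa²(3L − a)/(6EI) = 40684/EI
  triangular load, peak 34 at the fixed end: w₀L⁴/(30EI) = 23501/EI
  δ_0 = 64185/EI
Flexibility coefficient — unit upward force at Y: δ_{YY} = L³/(3EI) = 576/EI.
With EI = 37000 kN·m²: δ_0 = 1.7347 m and δ_{YY} = 0.015568 m/kN.
Compatibility — the spring shortens by R_Y/k under the reaction it provides: δ_0 − R_Y·δ_{YY} = R_Y/k. With 1/k = 0.000105 m/kN, R_Y = δ_0 / (δ_{YY} + 1/k) = 1.7347 / (0.015568 + 0.000105) = 110.7 kN.
Moment equilibrium about X: M_X = Σ(load moments about X) − R_Y·L = 1993 − 110.7×12 = 665 kN·m.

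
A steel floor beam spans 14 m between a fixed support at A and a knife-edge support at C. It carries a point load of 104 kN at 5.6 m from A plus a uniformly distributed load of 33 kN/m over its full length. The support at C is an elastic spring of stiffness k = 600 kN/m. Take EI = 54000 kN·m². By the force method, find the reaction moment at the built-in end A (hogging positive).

Remove the prop at C; the released (primary) structure is a cantilever built in at A.
Primary-structure tip deflection at C by superposition:
  point load 104 at a = 5.6: Pa²(3L − a)/(6EI) = 19786/EI
  UDL 33: wL⁴/(8EI) = 158466/EI
  δ_0 = 178252/EI
Tip deflection under a unit load at C: L³/(3EI) = 914.7/EI.
With EI = 54000 kN·m²: δ_0 = 3.301 m and δ_{CC} = 0.016938 m/kN.
Compatibility — the spring shortens by R_C/k under the reaction it provides: δ_0 − R_C·δ_{CC} = R_C/k. With 1/k = 0.001667 m/kN, R_C = δ_0 / (δ_{CC} + 1/k) = 3.301 / (0.016938 + 0.001667) = 177.4 kN.
Moment equilibrium about A: M_A = Σ(load moments about A) − R_C·L = 3816 − 177.4×14 = 1332 kN·m.

M_A = 1332 kN·m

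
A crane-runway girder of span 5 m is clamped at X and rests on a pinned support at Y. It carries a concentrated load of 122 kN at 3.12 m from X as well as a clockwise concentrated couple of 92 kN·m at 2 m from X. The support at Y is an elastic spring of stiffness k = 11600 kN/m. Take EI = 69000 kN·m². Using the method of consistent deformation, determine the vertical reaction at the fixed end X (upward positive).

Choose R_Y as the redundant. The primary structure is the cantilever fixed at X.
Free-end deflection of the primary structure under the applied loading (downward +):
  point load 122 at a = 3.12: Pa²(3L − a)/(6EI) = 2351/EI
  clockwise couple 92 at a = 2: M₀a(2L − a)/(2EI) = 736/EI
  δ_0 = 3087/EI
Flexibility coefficient — unit upward force at Y: δ_{YY} = L³/(3EI) = 41.67/EI.
With EI = 69000 kN·m²: δ_0 = 0.044746 m and δ_{YY} = 0.000604 m/kN.
Compatibility — the spring shortens by R_Y/k under the reaction it provides: δ_0 − R_Y·δ_{YY} = R_Y/k. With 1/k = 0.000086 m/kN, R_Y = δ_0 / (δ_{YY} + 1/k) = 0.044746 / (0.000604 + 0.000086) = 64.84 kN.
Vertical equilibrium: R_X = ΣP − R_Y = 122 − 64.84 = 57.16 kN.

R_X = 57.16 kN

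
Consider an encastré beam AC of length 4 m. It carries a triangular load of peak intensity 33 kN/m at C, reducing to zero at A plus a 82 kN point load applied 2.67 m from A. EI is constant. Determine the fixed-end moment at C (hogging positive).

M_C = 74.99 kN·m

Take the two fixed-end moments M_A, M_C as redundants; the released structure is the simple span AC.
On the primary (simply-supported) span, the end slopes from the loading are:
  at A: triangular load, peak 33: 7w₀L³/(360EI) = 41.07/EI
  at C: triangular load, peak 33: w₀L³/(45EI) = 46.93/EI
  at A: point load 82 at a = 2.67: Pab(L + b)/(6LEI) = 64.67/EI
  at C: point load 82 at a = 2.67: Pab(L + a)/(6LEI) = 80.93/EI
  θ_A0 = 105.7/EI,  θ_C0 = 127.9/EI
Flexibility coefficients: a unit moment at one end gives L/(3EI) there and L/(6EI) at the far end, so f₁₁ = f₂₂ = 1.333/EI and f₁₂ = f₂₁ = 0.6667/EI.
Compatibility — zero rotation at each built-in end:
  1.333 M_A + 0.6667 M_C = 105.7
  0.6667 M_A + 1.333 M_C = 127.9
Solving the pair gives M_A = 41.81 kN·m and M_C = 74.99 kN·m (hogging).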